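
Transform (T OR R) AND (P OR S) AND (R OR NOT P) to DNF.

(T OR R) AND (P OR S) AND (R OR NOT P)
= (T AND P AND R) OR (T AND P AND NOT P) OR (T AND S AND R) OR (T AND S AND NOT P) OR (R AND P AND R) OR (R AND P AND NOT P) OR (R AND S AND R) OR (R AND S AND NOT P)   (distribute AND over OR)
= (T AND S AND NOT P) OR (R AND P) OR (R AND S)   (simplify)

(T AND S AND NOT P) OR (R AND P) OR (R AND S)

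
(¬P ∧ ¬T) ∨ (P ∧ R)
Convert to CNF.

(¬P ∨ R) ∧ (¬T ∨ P) ∧ (¬T ∨ R)

(¬P ∧ ¬T) ∨ (P ∧ R)
≡ (¬P ∨ P) ∧ (¬P ∨ R) ∧ (¬T ∨ P) ∧ (¬T ∨ R)   (distribute ∨ over ∧)
≡ (¬P ∨ R) ∧ (¬T ∨ P) ∧ (¬T ∨ R)   (simplify)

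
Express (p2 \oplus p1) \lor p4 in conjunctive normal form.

(p2 \oplus p1) \lor p4
= ((p2 \lor p1) \land \lnot (p2 \land p1)) \lor p4   — expand \oplus
= ((p2 \lor p1) \land (\lnot p2 \lor \lnot p1)) \lor p4   — De Morgan
= (p2 \lor p1 \lor p4) \land (\lnot p2 \lor \lnot p1 \lor p4)   — distribute \lor over \land

(p2 \lor p1 \lor p4) \land (\lnot p2 \lor \lnot p1 \lor p4)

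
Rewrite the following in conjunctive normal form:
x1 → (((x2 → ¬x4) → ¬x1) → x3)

x1 → (((x2 → ¬x4) → ¬x1) → x3)
= ¬x1 ∨ (((x2 → ¬x4) → ¬x1) → x3)
= ¬x1 ∨ ¬((x2 → ¬x4) → ¬x1) ∨ x3
= ¬x1 ∨ ¬(¬(x2 → ¬x4) ∨ ¬x1) ∨ x3
= ¬x1 ∨ ¬(¬(¬x2 ∨ ¬x4) ∨ ¬x1) ∨ x3
= ¬x1 ∨ (¬¬(¬x2 ∨ ¬x4) ∧ ¬¬x1) ∨ x3
= ¬x1 ∨ ((¬x2 ∨ ¬x4) ∧ ¬¬x1) ∨ x3
= ¬x1 ∨ ((¬x2 ∨ ¬x4) ∧ x1) ∨ x3
= (¬x1 ∨ ¬x2 ∨ ¬x4 ∨ x3) ∧ (¬x1 ∨ x1 ∨ x3)
= ¬x1 ∨ ¬x2 ∨ ¬x4 ∨ x3

¬x1 ∨ ¬x2 ∨ ¬x4 ∨ x3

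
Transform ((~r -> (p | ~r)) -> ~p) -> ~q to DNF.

((~r -> (p | ~r)) -> ~p) -> ~q
⇔ ~((~r -> (p | ~r)) -> ~p) | ~q   — eliminate ->
⇔ ~(~(~r -> (p | ~r)) | ~p) | ~q   — eliminate ->
⇔ ~(~(~~r | p | ~r) | ~p) | ~q   — eliminate ->
⇔ (~~(~~r | p | ~r) & ~~p) | ~q   — De Morgan
⇔ ((~~r | p | ~r) & ~~p) | ~q   — double negation
⇔ ((r | p | ~r) & ~~p) | ~q   — double negation
⇔ ((r | p | ~r) & p) | ~q   — double negation
⇔ (r & p) | (p & p) | (~r & p) | ~q   — distribute & over |
⇔ p | ~q   — simplify

p | ~q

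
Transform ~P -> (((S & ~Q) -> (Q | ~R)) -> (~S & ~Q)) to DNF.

~P -> (((S & ~Q) -> (Q | ~R)) -> (~S & ~Q))
= ~~P | (((S & ~Q) -> (Q | ~R)) -> (~S & ~Q))   [eliminate ->]
= ~~P | ~((S & ~Q) -> (Q | ~R)) | (~S & ~Q)   [eliminate ->]
= ~~P | ~(~(S & ~Q) | Q | ~R) | (~S & ~Q)   [eliminate ->]
= P | ~(~(S & ~Q) | Q | ~R) | (~S & ~Q)   [double negation]
= P | (~~(S & ~Q) & ~Q & ~~R) | (~S & ~Q)   [De Morgan]
= P | (S & ~Q & ~Q & ~~R) | (~S & ~Q)   [double negation]
= P | (S & ~Q & ~Q & R) | (~S & ~Q)   [double negation]
= P | (S & ~Q & R) | (~S & ~Q)   [simplify]

P | (S & ~Q & R) | (~S & ~Q)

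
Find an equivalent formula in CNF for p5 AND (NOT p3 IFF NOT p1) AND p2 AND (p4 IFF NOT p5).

p5 AND (p3 OR NOT p1) AND (p1 OR NOT p3) AND p2 AND (NOT p4 OR NOT p5)

p5 AND (NOT p3 IFF NOT p1) AND p2 AND (p4 IFF NOT p5)
≡ p5 AND (NOT p3 IMPLIES NOT p1) AND (NOT p1 IMPLIES NOT p3) AND p2 AND (p4 IFF NOT p5)   [eliminate IFF]
≡ p5 AND (NOT NOT p3 OR NOT p1) AND (NOT p1 IMPLIES NOT p3) AND p2 AND (p4 IFF NOT p5)   [eliminate IMPLIES]
≡ p5 AND (NOT NOT p3 OR NOT p1) AND (NOT NOT p1 OR NOT p3) AND p2 AND (p4 IFF NOT p5)   [eliminate IMPLIES]
≡ p5 AND (NOT NOT p3 OR NOT p1) AND (NOT NOT p1 OR NOT p3) AND p2 AND (p4 IMPLIES NOT p5) AND (NOT p5 IMPLIES p4)   [eliminate IFF]
≡ p5 AND (NOT NOT p3 OR NOT p1) AND (NOT NOT p1 OR NOT p3) AND p2 AND (NOT p4 OR NOT p5) AND (NOT p5 IMPLIES p4)   [eliminate IMPLIES]
≡ p5 AND (NOT NOT p3 OR NOT p1) AND (NOT NOT p1 OR NOT p3) AND p2 AND (NOT p4 OR NOT p5) AND (NOT NOT p5 OR p4)   [eliminate IMPLIES]
≡ p5 AND (p3 OR NOT p1) AND (NOT NOT p1 OR NOT p3) AND p2 AND (NOT p4 OR NOT p5) AND (NOT NOT p5 OR p4)   [double negation]
≡ p5 AND (p3 OR NOT p1) AND (p1 OR NOT p3) AND p2 AND (NOT p4 OR NOT p5) AND (NOT NOT p5 OR p4)   [double negation]
≡ p5 AND (p3 OR NOT p1) AND (p1 OR NOT p3) AND p2 AND (NOT p4 OR NOT p5) AND (p5 OR p4)   [double negation]
≡ p5 AND (p3 OR NOT p1) AND (p1 OR NOT p3) AND p2 AND (NOT p4 OR NOT p5)   [simplify]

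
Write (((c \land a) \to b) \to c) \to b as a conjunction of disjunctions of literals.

(((c \land a) \to b) \to c) \to b
≡ \lnot (((c \land a) \to b) \to c) \lor b   [eliminate \to]
≡ \lnot (\lnot ((c \land a) \to b) \lor c) \lor b   [eliminate \to]
≡ \lnot (\lnot (\lnot (c \land a) \lor b) \lor c) \lor b   [eliminate \to]
≡ (\lnot \lnot (\lnot (c \land a) \lor b) \land \lnot c) \lor b   [De Morgan]
≡ ((\lnot (c \land a) \lor b) \land \lnot c) \lor b   [double negation]
≡ ((\lnot c \lor \lnot a \lor b) \land \lnot c) \lor b   [De Morgan]
≡ (\lnot c \lor \lnot a \lor b \lor b) \land (\lnot c \lor b)   [distribute \lor over \land]
≡ \lnot c \lor b   [simplify]

\lnot c \lor b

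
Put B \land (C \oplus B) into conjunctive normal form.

B \land (C \oplus B)
≡ B \land (C \lor B) \land \lnot (C \land B)   (expand \oplus)
≡ B \land (C \lor B) \land (\lnot C \lor \lnot B)   (De Morgan)
≡ B \land (\lnot C \lor \lnot B)   (simplify)

B \land (\lnot C \lor \lnot B)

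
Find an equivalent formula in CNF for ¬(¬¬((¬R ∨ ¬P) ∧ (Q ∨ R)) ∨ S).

¬(¬¬((¬R ∨ ¬P) ∧ (Q ∨ R)) ∨ S)
⇔ ¬¬¬((¬R ∨ ¬P) ∧ (Q ∨ R)) ∧ ¬S   [De Morgan]
⇔ ¬((¬R ∨ ¬P) ∧ (Q ∨ R)) ∧ ¬S   [double negation]
⇔ (¬(¬R ∨ ¬P) ∨ ¬(Q ∨ R)) ∧ ¬S   [De Morgan]
⇔ ((¬¬R ∧ ¬¬P) ∨ ¬(Q ∨ R)) ∧ ¬S   [De Morgan]
⇔ ((R ∧ ¬¬P) ∨ ¬(Q ∨ R)) ∧ ¬S   [double negation]
⇔ ((R ∧ P) ∨ ¬(Q ∨ R)) ∧ ¬S   [double negation]
⇔ ((R ∧ P) ∨ (¬Q ∧ ¬R)) ∧ ¬S   [De Morgan]
⇔ (R ∨ ¬Q) ∧ (R ∨ ¬R) ∧ (P ∨ ¬Q) ∧ (P ∨ ¬R) ∧ ¬S   [distribute ∨ over ∧]
⇔ (R ∨ ¬Q) ∧ (P ∨ ¬Q) ∧ (P ∨ ¬R) ∧ ¬S   [simplify]

(R ∨ ¬Q) ∧ (P ∨ ¬Q) ∧ (P ∨ ¬R) ∧ ¬S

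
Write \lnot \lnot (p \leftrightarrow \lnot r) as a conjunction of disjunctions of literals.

\lnot \lnot (p \leftrightarrow \lnot r)
⇔ \lnot \lnot ((p \to \lnot r) \land (\lnot r \to p))   (eliminate \leftrightarrow)
⇔ \lnot \lnot ((\lnot p \lor \lnot r) \land (\lnot r \to p))   (eliminate \to)
⇔ \lnot \lnot ((\lnot p \lor \lnot r) \land (\lnot \lnot r \lor p))   (eliminate \to)
⇔ (\lnot p \lor \lnot r) \land (\lnot \lnot r \lor p)   (double negation)
⇔ (\lnot p \lor \lnot r) \land (r \lor p)   (double negation)

(\lnot p \lor \lnot r) \land (r \lor p)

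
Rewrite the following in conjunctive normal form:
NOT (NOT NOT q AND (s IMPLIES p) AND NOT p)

NOT (NOT NOT q AND (s IMPLIES p) AND NOT p)
≡ NOT (NOT NOT q AND (NOT s OR p) AND NOT p)   [eliminate IMPLIES]
≡ NOT NOT NOT q OR NOT (NOT s OR p) OR NOT NOT p   [De Morgan]
≡ NOT q OR NOT (NOT s OR p) OR NOT NOT p   [double negation]
≡ NOT q OR (NOT NOT s AND NOT p) OR NOT NOT p   [De Morgan]
≡ NOT q OR (s AND NOT p) OR NOT NOT p   [double negation]
≡ NOT q OR (s AND NOT p) OR p   [double negation]
≡ (NOT q OR s OR p) AND (NOT q OR NOT p OR p)   [distribute OR over AND]
≡ NOT q OR s OR p   [simplify]

NOT q OR s OR p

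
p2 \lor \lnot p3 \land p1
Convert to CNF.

(p2 \lor \lnot p3) \land (p2 \lor p1)

p2 \lor \lnot p3 \land p1
= (p2 \lor \lnot p3) \land (p2 \lor p1)   [distribute \lor over \land]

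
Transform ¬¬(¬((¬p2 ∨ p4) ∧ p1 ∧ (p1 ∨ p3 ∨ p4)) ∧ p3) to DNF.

¬¬(¬((¬p2 ∨ p4) ∧ p1 ∧ (p1 ∨ p3 ∨ p4)) ∧ p3)
⇔ ¬((¬p2 ∨ p4) ∧ p1 ∧ (p1 ∨ p3 ∨ p4)) ∧ p3   [double negation]
⇔ (¬(¬p2 ∨ p4) ∨ ¬p1 ∨ ¬(p1 ∨ p3 ∨ p4)) ∧ p3   [De Morgan]
⇔ ((¬¬p2 ∧ ¬p4) ∨ ¬p1 ∨ ¬(p1 ∨ p3 ∨ p4)) ∧ p3   [De Morgan]
⇔ ((p2 ∧ ¬p4) ∨ ¬p1 ∨ ¬(p1 ∨ p3 ∨ p4)) ∧ p3   [double negation]
⇔ ((p2 ∧ ¬p4) ∨ ¬p1 ∨ (¬p1 ∧ ¬p3 ∧ ¬p4)) ∧ p3   [De Morgan]
⇔ (p2 ∧ ¬p4 ∧ p3) ∨ (¬p1 ∧ p3) ∨ (¬p1 ∧ ¬p3 ∧ ¬p4 ∧ p3)   [distribute ∧ over ∨]
⇔ (p2 ∧ ¬p4 ∧ p3) ∨ (¬p1 ∧ p3)   [simplify]

(p2 ∧ ¬p4 ∧ p3) ∨ (¬p1 ∧ p3)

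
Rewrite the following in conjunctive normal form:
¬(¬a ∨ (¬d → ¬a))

¬(¬a ∨ (¬d → ¬a))
= ¬(¬a ∨ ¬¬d ∨ ¬a)   [eliminate →]
= ¬¬a ∧ ¬¬¬d ∧ ¬¬a   [De Morgan]
= a ∧ ¬¬¬d ∧ ¬¬a   [double negation]
= a ∧ ¬d ∧ ¬¬a   [double negation]
= a ∧ ¬d ∧ a   [double negation]
= a ∧ ¬d   [simplify]

a ∧ ¬d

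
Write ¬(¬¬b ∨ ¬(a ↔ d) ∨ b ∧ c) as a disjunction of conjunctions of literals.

¬b ∧ ¬a ∧ ¬d ∨ ¬b ∧ d ∧ a

¬(¬¬b ∨ ¬(a ↔ d) ∨ b ∧ c)
≡ ¬(¬¬b ∨ ¬((a → d) ∧ (d → a)) ∨ b ∧ c)
≡ ¬(¬¬b ∨ ¬((¬a ∨ d) ∧ (d → a)) ∨ b ∧ c)
≡ ¬(¬¬b ∨ ¬((¬a ∨ d) ∧ (¬d ∨ a)) ∨ b ∧ c)
≡ ¬¬¬b ∧ ¬¬((¬a ∨ d) ∧ (¬d ∨ a)) ∧ ¬(b ∧ c)
≡ ¬b ∧ ¬¬((¬a ∨ d) ∧ (¬d ∨ a)) ∧ ¬(b ∧ c)
≡ ¬b ∧ (¬a ∨ d) ∧ (¬d ∨ a) ∧ ¬(b ∧ c)
≡ ¬b ∧ (¬a ∨ d) ∧ (¬d ∨ a) ∧ (¬b ∨ ¬c)
≡ ¬b ∧ ¬a ∧ ¬d ∧ ¬b ∨ ¬b ∧ ¬a ∧ ¬d ∧ ¬c ∨ ¬b ∧ ¬a ∧ a ∧ ¬b ∨ ¬b ∧ ¬a ∧ a ∧ ¬c ∨ ¬b ∧ d ∧ ¬d ∧ ¬b ∨ ¬b ∧ d ∧ ¬d ∧ ¬c ∨ ¬b ∧ d ∧ a ∧ ¬b ∨ ¬b ∧ d ∧ a ∧ ¬c
≡ ¬b ∧ ¬a ∧ ¬d ∨ ¬b ∧ d ∧ a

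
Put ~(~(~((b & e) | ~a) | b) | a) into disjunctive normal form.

b & ~a

~(~(~((b & e) | ~a) | b) | a)
⇔ ~~(~((b & e) | ~a) | b) & ~a   (De Morgan)
⇔ (~((b & e) | ~a) | b) & ~a   (double negation)
⇔ ((~(b & e) & ~~a) | b) & ~a   (De Morgan)
⇔ (((~b | ~e) & ~~a) | b) & ~a   (De Morgan)
⇔ (((~b | ~e) & a) | b) & ~a   (double negation)
⇔ (~b & a & ~a) | (~e & a & ~a) | (b & ~a)   (distribute & over |)
⇔ b & ~a   (simplify)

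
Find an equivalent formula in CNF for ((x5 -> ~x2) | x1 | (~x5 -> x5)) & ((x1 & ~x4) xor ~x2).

((x5 -> ~x2) | x1 | (~x5 -> x5)) & ((x1 & ~x4) xor ~x2)
= (~x5 | ~x2 | x1 | (~x5 -> x5)) & ((x1 & ~x4) xor ~x2)   [eliminate ->]
= (~x5 | ~x2 | x1 | ~~x5 | x5) & ((x1 & ~x4) xor ~x2)   [eliminate ->]
= (~x5 | ~x2 | x1 | ~~x5 | x5) & ((x1 & ~x4) | ~x2) & ~(x1 & ~x4 & ~x2)   [expand xor]
= (~x5 | ~x2 | x1 | x5 | x5) & ((x1 & ~x4) | ~x2) & ~(x1 & ~x4 & ~x2)   [double negation]
= (~x5 | ~x2 | x1 | x5 | x5) & ((x1 & ~x4) | ~x2) & (~x1 | ~~x4 | ~~x2)   [De Morgan]
= (~x5 | ~x2 | x1 | x5 | x5) & ((x1 & ~x4) | ~x2) & (~x1 | x4 | ~~x2)   [double negation]
= (~x5 | ~x2 | x1 | x5 | x5) & ((x1 & ~x4) | ~x2) & (~x1 | x4 | x2)   [double negation]
= (~x5 | ~x2 | x1 | x5 | x5) & (x1 | ~x2) & (~x4 | ~x2) & (~x1 | x4 | x2)   [distribute | over &]
= (x1 | ~x2) & (~x4 | ~x2) & (~x1 | x4 | x2)   [simplify]

(x1 | ~x2) & (~x4 | ~x2) & (~x1 | x4 | x2)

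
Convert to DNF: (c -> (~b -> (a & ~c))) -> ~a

(c & ~b) | ~a

(c -> (~b -> (a & ~c))) -> ~a
⇔ ~(c -> (~b -> (a & ~c))) | ~a   — eliminate ->
⇔ ~(~c | (~b -> (a & ~c))) | ~a   — eliminate ->
⇔ ~(~c | ~~b | (a & ~c)) | ~a   — eliminate ->
⇔ (~~c & ~~~b & ~(a & ~c)) | ~a   — De Morgan
⇔ (c & ~~~b & ~(a & ~c)) | ~a   — double negation
⇔ (c & ~b & ~(a & ~c)) | ~a   — double negation
⇔ (c & ~b & (~a | ~~c)) | ~a   — De Morgan
⇔ (c & ~b & (~a | c)) | ~a   — double negation
⇔ (c & ~b & ~a) | (c & ~b & c) | ~a   — distribute & over |
⇔ (c & ~b) | ~a   — simplify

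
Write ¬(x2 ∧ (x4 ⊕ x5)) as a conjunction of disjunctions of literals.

(¬x2 ∨ ¬x4 ∨ x5) ∧ (¬x2 ∨ ¬x5 ∨ x4)

¬(x2 ∧ (x4 ⊕ x5))
≡ ¬(x2 ∧ (x4 ∨ x5) ∧ ¬(x4 ∧ x5))   [expand ⊕]
≡ ¬x2 ∨ ¬(x4 ∨ x5) ∨ ¬¬(x4 ∧ x5)   [De Morgan]
≡ ¬x2 ∨ (¬x4 ∧ ¬x5) ∨ ¬¬(x4 ∧ x5)   [De Morgan]
≡ ¬x2 ∨ (¬x4 ∧ ¬x5) ∨ (x4 ∧ x5)   [double negation]
≡ (¬x2 ∨ ¬x4 ∨ x4) ∧ (¬x2 ∨ ¬x4 ∨ x5) ∧ (¬x2 ∨ ¬x5 ∨ x4) ∧ (¬x2 ∨ ¬x5 ∨ x5)   [distribute ∨ over ∧]
≡ (¬x2 ∨ ¬x4 ∨ x5) ∧ (¬x2 ∨ ¬x5 ∨ x4)   [simplify]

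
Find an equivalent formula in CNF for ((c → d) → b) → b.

¬c ∨ d ∨ b

((c → d) → b) → b
≡ ¬((c → d) → b) ∨ b   — eliminate →
≡ ¬(¬(c → d) ∨ b) ∨ b   — eliminate →
≡ ¬(¬(¬c ∨ d) ∨ b) ∨ b   — eliminate →
≡ (¬¬(¬c ∨ d) ∧ ¬b) ∨ b   — De Morgan
≡ ((¬c ∨ d) ∧ ¬b) ∨ b   — double negation
≡ (¬c ∨ d ∨ b) ∧ (¬b ∨ b)   — distribute ∨ over ∧
≡ ¬c ∨ d ∨ b   — simplify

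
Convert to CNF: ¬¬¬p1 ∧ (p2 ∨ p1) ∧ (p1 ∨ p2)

¬¬¬p1 ∧ (p2 ∨ p1) ∧ (p1 ∨ p2)
≡ ¬p1 ∧ (p2 ∨ p1) ∧ (p1 ∨ p2)   [double negation]
≡ ¬p1 ∧ (p2 ∨ p1)   [simplify]

¬p1 ∧ (p2 ∨ p1)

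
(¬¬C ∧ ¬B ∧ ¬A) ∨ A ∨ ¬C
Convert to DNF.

(C ∧ ¬B ∧ ¬A) ∨ A ∨ ¬C

(¬¬C ∧ ¬B ∧ ¬A) ∨ A ∨ ¬C
= (C ∧ ¬B ∧ ¬A) ∨ A ∨ ¬C   [double negation]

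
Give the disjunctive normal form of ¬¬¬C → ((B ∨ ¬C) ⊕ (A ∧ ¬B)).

C ∨ B ∨ (¬C ∧ ¬A)

¬¬¬C → ((B ∨ ¬C) ⊕ (A ∧ ¬B))
= ¬¬¬¬C ∨ ((B ∨ ¬C) ⊕ (A ∧ ¬B))   [eliminate →]
= ¬¬¬¬C ∨ ((B ∨ ¬C) ∧ ¬(A ∧ ¬B)) ∨ (¬(B ∨ ¬C) ∧ A ∧ ¬B)   [expand ⊕]
= ¬¬C ∨ ((B ∨ ¬C) ∧ ¬(A ∧ ¬B)) ∨ (¬(B ∨ ¬C) ∧ A ∧ ¬B)   [double negation]
= C ∨ ((B ∨ ¬C) ∧ ¬(A ∧ ¬B)) ∨ (¬(B ∨ ¬C) ∧ A ∧ ¬B)   [double negation]
= C ∨ ((B ∨ ¬C) ∧ (¬A ∨ ¬¬B)) ∨ (¬(B ∨ ¬C) ∧ A ∧ ¬B)   [De Morgan]
= C ∨ ((B ∨ ¬C) ∧ (¬A ∨ B)) ∨ (¬(B ∨ ¬C) ∧ A ∧ ¬B)   [double negation]
= C ∨ ((B ∨ ¬C) ∧ (¬A ∨ B)) ∨ (¬B ∧ ¬¬C ∧ A ∧ ¬B)   [De Morgan]
= C ∨ ((B ∨ ¬C) ∧ (¬A ∨ B)) ∨ (¬B ∧ C ∧ A ∧ ¬B)   [double negation]
= C ∨ (B ∧ ¬A) ∨ (B ∧ B) ∨ (¬C ∧ ¬A) ∨ (¬C ∧ B) ∨ (¬B ∧ C ∧ A ∧ ¬B)   [distribute ∧ over ∨]
= C ∨ B ∨ (¬C ∧ ¬A)   [simplify]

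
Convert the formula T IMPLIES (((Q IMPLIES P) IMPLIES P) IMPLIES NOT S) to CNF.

(NOT T OR NOT Q OR P OR NOT S) AND (NOT T OR NOT P OR NOT S)

T IMPLIES (((Q IMPLIES P) IMPLIES P) IMPLIES NOT S)
⇔ NOT T OR (((Q IMPLIES P) IMPLIES P) IMPLIES NOT S)   — eliminate IMPLIES
⇔ NOT T OR NOT ((Q IMPLIES P) IMPLIES P) OR NOT S   — eliminate IMPLIES
⇔ NOT T OR NOT (NOT (Q IMPLIES P) OR P) OR NOT S   — eliminate IMPLIES
⇔ NOT T OR NOT (NOT (NOT Q OR P) OR P) OR NOT S   — eliminate IMPLIES
⇔ NOT T OR (NOT NOT (NOT Q OR P) AND NOT P) OR NOT S   — De Morgan
⇔ NOT T OR ((NOT Q OR P) AND NOT P) OR NOT S   — double negation
⇔ (NOT T OR NOT Q OR P OR NOT S) AND (NOT T OR NOT P OR NOT S)   — distribute OR over AND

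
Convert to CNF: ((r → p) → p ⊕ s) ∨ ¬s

((r → p) → p ⊕ s) ∨ ¬s
≡ ¬(r → p) ∨ (p ⊕ s) ∨ ¬s   [eliminate →]
≡ ¬(¬r ∨ p) ∨ (p ⊕ s) ∨ ¬s   [eliminate →]
≡ ¬(¬r ∨ p) ∨ (p ∨ s) ∧ ¬(p ∧ s) ∨ ¬s   [expand ⊕]
≡ ¬¬r ∧ ¬p ∨ (p ∨ s) ∧ ¬(p ∧ s) ∨ ¬s   [De Morgan]
≡ r ∧ ¬p ∨ (p ∨ s) ∧ ¬(p ∧ s) ∨ ¬s   [double negation]
≡ r ∧ ¬p ∨ (p ∨ s) ∧ (¬p ∨ ¬s) ∨ ¬s   [De Morgan]
≡ (r ∨ p ∨ s ∨ ¬s) ∧ (r ∨ ¬p ∨ ¬s ∨ ¬s) ∧ (¬p ∨ p ∨ s ∨ ¬s) ∧ (¬p ∨ ¬p ∨ ¬s ∨ ¬s)   [distribute ∨ over ∧]
≡ ¬p ∨ ¬s   [simplify]

¬p ∨ ¬s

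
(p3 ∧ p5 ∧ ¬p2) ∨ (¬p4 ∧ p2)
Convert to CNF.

(p3 ∧ p5 ∧ ¬p2) ∨ (¬p4 ∧ p2)
⇔ (p3 ∨ ¬p4) ∧ (p3 ∨ p2) ∧ (p5 ∨ ¬p4) ∧ (p5 ∨ p2) ∧ (¬p2 ∨ ¬p4) ∧ (¬p2 ∨ p2)   [distribute ∨ over ∧]
⇔ (p3 ∨ ¬p4) ∧ (p3 ∨ p2) ∧ (p5 ∨ ¬p4) ∧ (p5 ∨ p2) ∧ (¬p2 ∨ ¬p4)   [simplify]

(p3 ∨ ¬p4) ∧ (p3 ∨ p2) ∧ (p5 ∨ ¬p4) ∧ (p5 ∨ p2) ∧ (¬p2 ∨ ¬p4)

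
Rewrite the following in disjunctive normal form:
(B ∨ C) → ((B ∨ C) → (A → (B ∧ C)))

(¬B ∧ ¬C) ∨ ¬A ∨ (B ∧ C)

(B ∨ C) → ((B ∨ C) → (A → (B ∧ C)))
= ¬(B ∨ C) ∨ ((B ∨ C) → (A → (B ∧ C)))
= ¬(B ∨ C) ∨ ¬(B ∨ C) ∨ (A → (B ∧ C))
= ¬(B ∨ C) ∨ ¬(B ∨ C) ∨ ¬A ∨ (B ∧ C)
= (¬B ∧ ¬C) ∨ ¬(B ∨ C) ∨ ¬A ∨ (B ∧ C)
= (¬B ∧ ¬C) ∨ (¬B ∧ ¬C) ∨ ¬A ∨ (B ∧ C)
= (¬B ∧ ¬C) ∨ ¬A ∨ (B ∧ C)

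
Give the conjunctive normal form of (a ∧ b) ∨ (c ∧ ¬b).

(a ∨ c) ∧ (a ∨ ¬b) ∧ (b ∨ c)

(a ∧ b) ∨ (c ∧ ¬b)
= (a ∨ c) ∧ (a ∨ ¬b) ∧ (b ∨ c) ∧ (b ∨ ¬b)   (distribute ∨ over ∧)
= (a ∨ c) ∧ (a ∨ ¬b) ∧ (b ∨ c)   (simplify)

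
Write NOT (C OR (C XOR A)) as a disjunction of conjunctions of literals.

NOT C AND NOT A

NOT (C OR (C XOR A))
= NOT (C OR (C AND NOT A) OR (NOT C AND A))   [expand XOR]
= NOT C AND NOT (C AND NOT A) AND NOT (NOT C AND A)   [De Morgan]
= NOT C AND (NOT C OR NOT NOT A) AND NOT (NOT C AND A)   [De Morgan]
= NOT C AND (NOT C OR A) AND NOT (NOT C AND A)   [double negation]
= NOT C AND (NOT C OR A) AND (NOT NOT C OR NOT A)   [De Morgan]
= NOT C AND (NOT C OR A) AND (C OR NOT A)   [double negation]
= (NOT C AND NOT C AND C) OR (NOT C AND NOT C AND NOT A) OR (NOT C AND A AND C) OR (NOT C AND A AND NOT A)   [distribute AND over OR]
= NOT C AND NOT A   [simplify]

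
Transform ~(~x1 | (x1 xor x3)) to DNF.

x1 & x3

~(~x1 | (x1 xor x3))
= ~(~x1 | (x1 & ~x3) | (~x1 & x3))   [expand xor]
= ~~x1 & ~(x1 & ~x3) & ~(~x1 & x3)   [De Morgan]
= x1 & ~(x1 & ~x3) & ~(~x1 & x3)   [double negation]
= x1 & (~x1 | ~~x3) & ~(~x1 & x3)   [De Morgan]
= x1 & (~x1 | x3) & ~(~x1 & x3)   [double negation]
= x1 & (~x1 | x3) & (~~x1 | ~x3)   [De Morgan]
= x1 & (~x1 | x3) & (x1 | ~x3)   [double negation]
= (x1 & ~x1 & x1) | (x1 & ~x1 & ~x3) | (x1 & x3 & x1) | (x1 & x3 & ~x3)   [distribute & over |]
= x1 & x3   [simplify]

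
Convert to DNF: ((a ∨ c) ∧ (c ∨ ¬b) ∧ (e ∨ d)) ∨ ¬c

((a ∨ c) ∧ (c ∨ ¬b) ∧ (e ∨ d)) ∨ ¬c
⇔ (a ∧ c ∧ e) ∨ (a ∧ c ∧ d) ∨ (a ∧ ¬b ∧ e) ∨ (a ∧ ¬b ∧ d) ∨ (c ∧ c ∧ e) ∨ (c ∧ c ∧ d) ∨ (c ∧ ¬b ∧ e) ∨ (c ∧ ¬b ∧ d) ∨ ¬c   — distribute ∧ over ∨
⇔ (a ∧ ¬b ∧ e) ∨ (a ∧ ¬b ∧ d) ∨ (c ∧ e) ∨ (c ∧ d) ∨ ¬c   — simplify

(a ∧ ¬b ∧ e) ∨ (a ∧ ¬b ∧ d) ∨ (c ∧ e) ∨ (c ∧ d) ∨ ¬c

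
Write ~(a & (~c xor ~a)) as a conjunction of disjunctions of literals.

~(a & (~c xor ~a))
≡ ~(a & (~c | ~a) & ~(~c & ~a))   — expand xor
≡ ~a | ~(~c | ~a) | ~~(~c & ~a)   — De Morgan
≡ ~a | (~~c & ~~a) | ~~(~c & ~a)   — De Morgan
≡ ~a | (c & ~~a) | ~~(~c & ~a)   — double negation
≡ ~a | (c & a) | ~~(~c & ~a)   — double negation
≡ ~a | (c & a) | (~c & ~a)   — double negation
≡ (~a | c | ~c) & (~a | c | ~a) & (~a | a | ~c) & (~a | a | ~a)   — distribute | over &
≡ ~a | c   — simplify

~a | c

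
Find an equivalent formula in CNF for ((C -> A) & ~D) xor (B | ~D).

((C -> A) & ~D) xor (B | ~D)
≡ (((C -> A) & ~D) | B | ~D) & ~((C -> A) & ~D & (B | ~D))   — expand xor
≡ (((~C | A) & ~D) | B | ~D) & ~((C -> A) & ~D & (B | ~D))   — eliminate ->
≡ (((~C | A) & ~D) | B | ~D) & ~((~C | A) & ~D & (B | ~D))   — eliminate ->
≡ (((~C | A) & ~D) | B | ~D) & (~(~C | A) | ~~D | ~(B | ~D))   — De Morgan
≡ (((~C | A) & ~D) | B | ~D) & ((~~C & ~A) | ~~D | ~(B | ~D))   — De Morgan
≡ (((~C | A) & ~D) | B | ~D) & ((C & ~A) | ~~D | ~(B | ~D))   — double negation
≡ (((~C | A) & ~D) | B | ~D) & ((C & ~A) | D | ~(B | ~D))   — double negation
≡ (((~C | A) & ~D) | B | ~D) & ((C & ~A) | D | (~B & ~~D))   — De Morgan
≡ (((~C | A) & ~D) | B | ~D) & ((C & ~A) | D | (~B & D))   — double negation
≡ (~C | A | B | ~D) & (~D | B | ~D) & (C | D | ~B) & (C | D | D) & (~A | D | ~B) & (~A | D | D)   — distribute | over &
≡ (~D | B) & (C | D) & (~A | D)   — simplify

(~D | B) & (C | D) & (~A | D)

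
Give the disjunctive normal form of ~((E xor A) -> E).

~((E xor A) -> E)
≡ ~(~(E xor A) | E)   (eliminate ->)
≡ ~(~((E & ~A) | (~E & A)) | E)   (expand xor)
≡ ~~((E & ~A) | (~E & A)) & ~E   (De Morgan)
≡ ((E & ~A) | (~E & A)) & ~E   (double negation)
≡ (E & ~A & ~E) | (~E & A & ~E)   (distribute & over |)
≡ ~E & A   (simplify)

~E & A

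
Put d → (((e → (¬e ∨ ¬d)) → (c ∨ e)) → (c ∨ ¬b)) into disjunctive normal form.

d → (((e → (¬e ∨ ¬d)) → (c ∨ e)) → (c ∨ ¬b))
≡ ¬d ∨ (((e → (¬e ∨ ¬d)) → (c ∨ e)) → (c ∨ ¬b))   [eliminate →]
≡ ¬d ∨ ¬((e → (¬e ∨ ¬d)) → (c ∨ e)) ∨ c ∨ ¬b   [eliminate →]
≡ ¬d ∨ ¬(¬(e → (¬e ∨ ¬d)) ∨ c ∨ e) ∨ c ∨ ¬b   [eliminate →]
≡ ¬d ∨ ¬(¬(¬e ∨ ¬e ∨ ¬d) ∨ c ∨ e) ∨ c ∨ ¬b   [eliminate →]
≡ ¬d ∨ (¬¬(¬e ∨ ¬e ∨ ¬d) ∧ ¬c ∧ ¬e) ∨ c ∨ ¬b   [De Morgan]
≡ ¬d ∨ ((¬e ∨ ¬e ∨ ¬d) ∧ ¬c ∧ ¬e) ∨ c ∨ ¬b   [double negation]
≡ ¬d ∨ (¬e ∧ ¬c ∧ ¬e) ∨ (¬e ∧ ¬c ∧ ¬e) ∨ (¬d ∧ ¬c ∧ ¬e) ∨ c ∨ ¬b   [distribute ∧ over ∨]
≡ ¬d ∨ (¬e ∧ ¬c) ∨ c ∨ ¬b   [simplify]

¬d ∨ (¬e ∧ ¬c) ∨ c ∨ ¬b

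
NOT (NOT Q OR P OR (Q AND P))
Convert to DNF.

NOT (NOT Q OR P OR (Q AND P))
= NOT NOT Q AND NOT P AND NOT (Q AND P)   — De Morgan
= Q AND NOT P AND NOT (Q AND P)   — double negation
= Q AND NOT P AND (NOT Q OR NOT P)   — De Morgan
= (Q AND NOT P AND NOT Q) OR (Q AND NOT P AND NOT P)   — distribute AND over OR
= Q AND NOT P   — simplify

Q AND NOT P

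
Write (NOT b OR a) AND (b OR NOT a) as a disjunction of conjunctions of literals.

(NOT b AND NOT a) OR (a AND b)

(NOT b OR a) AND (b OR NOT a)
≡ (NOT b AND b) OR (NOT b AND NOT a) OR (a AND b) OR (a AND NOT a)   — distribute AND over OR
≡ (NOT b AND NOT a) OR (a AND b)   — simplify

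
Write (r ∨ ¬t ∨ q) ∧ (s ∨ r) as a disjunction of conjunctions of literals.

(r ∨ ¬t ∨ q) ∧ (s ∨ r)
≡ r ∧ s ∨ r ∧ r ∨ ¬t ∧ s ∨ ¬t ∧ r ∨ q ∧ s ∨ q ∧ r   — distribute ∧ over ∨
≡ r ∨ ¬t ∧ s ∨ q ∧ s   — simplify

r ∨ ¬t ∧ s ∨ q ∧ s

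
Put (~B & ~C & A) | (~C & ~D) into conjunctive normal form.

(~B | ~D) & ~C & (A | ~D)

(~B & ~C & A) | (~C & ~D)
= (~B | ~C) & (~B | ~D) & (~C | ~C) & (~C | ~D) & (A | ~C) & (A | ~D)   [distribute | over &]
= (~B | ~D) & ~C & (A | ~D)   [simplify]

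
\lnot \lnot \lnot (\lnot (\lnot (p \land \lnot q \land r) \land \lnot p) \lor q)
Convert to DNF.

\lnot \lnot \lnot (\lnot (\lnot (p \land \lnot q \land r) \land \lnot p) \lor q)
≡ \lnot (\lnot (\lnot (p \land \lnot q \land r) \land \lnot p) \lor q)   — double negation
≡ \lnot \lnot (\lnot (p \land \lnot q \land r) \land \lnot p) \land \lnot q   — De Morgan
≡ \lnot (p \land \lnot q \land r) \land \lnot p \land \lnot q   — double negation
≡ (\lnot p \lor \lnot \lnot q \lor \lnot r) \land \lnot p \land \lnot q   — De Morgan
≡ (\lnot p \lor q \lor \lnot r) \land \lnot p \land \lnot q   — double negation
≡ (\lnot p \land \lnot p \land \lnot q) \lor (q \land \lnot p \land \lnot q) \lor (\lnot r \land \lnot p \land \lnot q)   — distribute \land over \lor
≡ \lnot p \land \lnot q   — simplify

\lnot p \land \lnot q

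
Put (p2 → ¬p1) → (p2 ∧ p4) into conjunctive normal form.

(p2 → ¬p1) → (p2 ∧ p4)
= ¬(p2 → ¬p1) ∨ (p2 ∧ p4)   (eliminate →)
= ¬(¬p2 ∨ ¬p1) ∨ (p2 ∧ p4)   (eliminate →)
= (¬¬p2 ∧ ¬¬p1) ∨ (p2 ∧ p4)   (De Morgan)
= (p2 ∧ ¬¬p1) ∨ (p2 ∧ p4)   (double negation)
= (p2 ∧ p1) ∨ (p2 ∧ p4)   (double negation)
= (p2 ∨ p2) ∧ (p2 ∨ p4) ∧ (p1 ∨ p2) ∧ (p1 ∨ p4)   (distribute ∨ over ∧)
= p2 ∧ (p1 ∨ p4)   (simplify)

p2 ∧ (p1 ∨ p4)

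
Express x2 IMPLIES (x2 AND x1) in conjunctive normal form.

NOT x2 OR x1

x2 IMPLIES (x2 AND x1)
= NOT x2 OR (x2 AND x1)   [eliminate IMPLIES]
= (NOT x2 OR x2) AND (NOT x2 OR x1)   [distribute OR over AND]
= NOT x2 OR x1   [simplify]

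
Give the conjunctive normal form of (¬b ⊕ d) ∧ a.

(¬b ∨ d) ∧ (b ∨ ¬d) ∧ a

(¬b ⊕ d) ∧ a
= (¬b ∨ d) ∧ ¬(¬b ∧ d) ∧ a   [expand ⊕]
= (¬b ∨ d) ∧ (¬¬b ∨ ¬d) ∧ a   [De Morgan]
= (¬b ∨ d) ∧ (b ∨ ¬d) ∧ a   [double negation]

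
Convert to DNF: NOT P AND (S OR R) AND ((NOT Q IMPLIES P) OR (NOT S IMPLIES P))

(NOT P AND S) OR (NOT P AND R AND Q)

NOT P AND (S OR R) AND ((NOT Q IMPLIES P) OR (NOT S IMPLIES P))
= NOT P AND (S OR R) AND (NOT NOT Q OR P OR (NOT S IMPLIES P))
= NOT P AND (S OR R) AND (NOT NOT Q OR P OR NOT NOT S OR P)
= NOT P AND (S OR R) AND (Q OR P OR NOT NOT S OR P)
= NOT P AND (S OR R) AND (Q OR P OR S OR P)
= (NOT P AND S AND Q) OR (NOT P AND S AND P) OR (NOT P AND S AND S) OR (NOT P AND S AND P) OR (NOT P AND R AND Q) OR (NOT P AND R AND P) OR (NOT P AND R AND S) OR (NOT P AND R AND P)
= (NOT P AND S) OR (NOT P AND R AND Q)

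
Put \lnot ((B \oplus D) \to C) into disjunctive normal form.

\lnot ((B \oplus D) \to C)
≡ \lnot (\lnot (B \oplus D) \lor C)
≡ \lnot (\lnot ((B \land \lnot D) \lor (\lnot B \land D)) \lor C)
≡ \lnot \lnot ((B \land \lnot D) \lor (\lnot B \land D)) \land \lnot C
≡ ((B \land \lnot D) \lor (\lnot B \land D)) \land \lnot C
≡ (B \land \lnot D \land \lnot C) \lor (\lnot B \land D \land \lnot C)

(B \land \lnot D \land \lnot C) \lor (\lnot B \land D \land \lnot C)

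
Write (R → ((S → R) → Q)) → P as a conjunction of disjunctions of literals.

(R ∨ P) ∧ (¬Q ∨ P)

(R → ((S → R) → Q)) → P
≡ ¬(R → ((S → R) → Q)) ∨ P   — eliminate →
≡ ¬(¬R ∨ ((S → R) → Q)) ∨ P   — eliminate →
≡ ¬(¬R ∨ ¬(S → R) ∨ Q) ∨ P   — eliminate →
≡ ¬(¬R ∨ ¬(¬S ∨ R) ∨ Q) ∨ P   — eliminate →
≡ (¬¬R ∧ ¬¬(¬S ∨ R) ∧ ¬Q) ∨ P   — De Morgan
≡ (R ∧ ¬¬(¬S ∨ R) ∧ ¬Q) ∨ P   — double negation
≡ (R ∧ (¬S ∨ R) ∧ ¬Q) ∨ P   — double negation
≡ (R ∨ P) ∧ (¬S ∨ R ∨ P) ∧ (¬Q ∨ P)   — distribute ∨ over ∧
≡ (R ∨ P) ∧ (¬Q ∨ P)   — simplify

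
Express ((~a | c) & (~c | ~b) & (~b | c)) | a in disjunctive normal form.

((~a | c) & (~c | ~b) & (~b | c)) | a
= (~a & ~c & ~b) | (~a & ~c & c) | (~a & ~b & ~b) | (~a & ~b & c) | (c & ~c & ~b) | (c & ~c & c) | (c & ~b & ~b) | (c & ~b & c) | a
= (~a & ~b) | (c & ~b) | a

(~a & ~b) | (c & ~b) | a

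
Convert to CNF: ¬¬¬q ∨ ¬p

¬q ∨ ¬p

¬¬¬q ∨ ¬p
≡ ¬q ∨ ¬p   — double negation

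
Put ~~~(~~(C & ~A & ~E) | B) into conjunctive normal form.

(~C | A | E) & ~B

~~~(~~(C & ~A & ~E) | B)
≡ ~(~~(C & ~A & ~E) | B)   — double negation
≡ ~~~(C & ~A & ~E) & ~B   — De Morgan
≡ ~(C & ~A & ~E) & ~B   — double negation
≡ (~C | ~~A | ~~E) & ~B   — De Morgan
≡ (~C | A | ~~E) & ~B   — double negation
≡ (~C | A | E) & ~B   — double negation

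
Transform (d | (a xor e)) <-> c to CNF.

(~d | c) & (~a | e | c) & (~e | a | c) & (~c | d | a | e) & (~c | d | ~a | ~e)

(d | (a xor e)) <-> c
≡ ((d | (a xor e)) -> c) & (c -> (d | (a xor e)))   — eliminate <->
≡ (~(d | (a xor e)) | c) & (c -> (d | (a xor e)))   — eliminate ->
≡ (~(d | ((a | e) & ~(a & e))) | c) & (c -> (d | (a xor e)))   — expand xor
≡ (~(d | ((a | e) & ~(a & e))) | c) & (~c | d | (a xor e))   — eliminate ->
≡ (~(d | ((a | e) & ~(a & e))) | c) & (~c | d | ((a | e) & ~(a & e)))   — expand xor
≡ ((~d & ~((a | e) & ~(a & e))) | c) & (~c | d | ((a | e) & ~(a & e)))   — De Morgan
≡ ((~d & (~(a | e) | ~~(a & e))) | c) & (~c | d | ((a | e) & ~(a & e)))   — De Morgan
≡ ((~d & ((~a & ~e) | ~~(a & e))) | c) & (~c | d | ((a | e) & ~(a & e)))   — De Morgan
≡ ((~d & ((~a & ~e) | (a & e))) | c) & (~c | d | ((a | e) & ~(a & e)))   — double negation
≡ ((~d & ((~a & ~e) | (a & e))) | c) & (~c | d | ((a | e) & (~a | ~e)))   — De Morgan
≡ (~d | c) & (~a | a | c) & (~a | e | c) & (~e | a | c) & (~e | e | c) & (~c | d | a | e) & (~c | d | ~a | ~e)   — distribute | over &
≡ (~d | c) & (~a | e | c) & (~e | a | c) & (~c | d | a | e) & (~c | d | ~a | ~e)   — simplify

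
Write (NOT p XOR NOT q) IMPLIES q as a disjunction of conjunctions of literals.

(NOT p XOR NOT q) IMPLIES q
⇔ NOT (NOT p XOR NOT q) OR q   [eliminate IMPLIES]
⇔ NOT ((NOT p AND NOT NOT q) OR (NOT NOT p AND NOT q)) OR q   [expand XOR]
⇔ (NOT (NOT p AND NOT NOT q) AND NOT (NOT NOT p AND NOT q)) OR q   [De Morgan]
⇔ ((NOT NOT p OR NOT NOT NOT q) AND NOT (NOT NOT p AND NOT q)) OR q   [De Morgan]
⇔ ((p OR NOT NOT NOT q) AND NOT (NOT NOT p AND NOT q)) OR q   [double negation]
⇔ ((p OR NOT q) AND NOT (NOT NOT p AND NOT q)) OR q   [double negation]
⇔ ((p OR NOT q) AND (NOT NOT NOT p OR NOT NOT q)) OR q   [De Morgan]
⇔ ((p OR NOT q) AND (NOT p OR NOT NOT q)) OR q   [double negation]
⇔ ((p OR NOT q) AND (NOT p OR q)) OR q   [double negation]
⇔ (p AND NOT p) OR (p AND q) OR (NOT q AND NOT p) OR (NOT q AND q) OR q   [distribute AND over OR]
⇔ (NOT q AND NOT p) OR q   [simplify]

(NOT q AND NOT p) OR q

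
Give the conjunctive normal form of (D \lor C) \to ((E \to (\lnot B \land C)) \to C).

(D \lor C) \to ((E \to (\lnot B \land C)) \to C)
⇔ \lnot (D \lor C) \lor ((E \to (\lnot B \land C)) \to C)   [eliminate \to]
⇔ \lnot (D \lor C) \lor \lnot (E \to (\lnot B \land C)) \lor C   [eliminate \to]
⇔ \lnot (D \lor C) \lor \lnot (\lnot E \lor (\lnot B \land C)) \lor C   [eliminate \to]
⇔ (\lnot D \land \lnot C) \lor \lnot (\lnot E \lor (\lnot B \land C)) \lor C   [De Morgan]
⇔ (\lnot D \land \lnot C) \lor (\lnot \lnot E \land \lnot (\lnot B \land C)) \lor C   [De Morgan]
⇔ (\lnot D \land \lnot C) \lor (E \land \lnot (\lnot B \land C)) \lor C   [double negation]
⇔ (\lnot D \land \lnot C) \lor (E \land (\lnot \lnot B \lor \lnot C)) \lor C   [De Morgan]
⇔ (\lnot D \land \lnot C) \lor (E \land (B \lor \lnot C)) \lor C   [double negation]
⇔ (\lnot D \lor E \lor C) \land (\lnot D \lor B \lor \lnot C \lor C) \land (\lnot C \lor E \lor C) \land (\lnot C \lor B \lor \lnot C \lor C)   [distribute \lor over \land]
⇔ \lnot D \lor E \lor C   [simplify]

\lnot D \lor E \lor C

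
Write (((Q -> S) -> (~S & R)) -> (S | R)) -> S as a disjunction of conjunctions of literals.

(Q & ~S & ~R) | S

(((Q -> S) -> (~S & R)) -> (S | R)) -> S
= ~(((Q -> S) -> (~S & R)) -> (S | R)) | S   — eliminate ->
= ~(~((Q -> S) -> (~S & R)) | S | R) | S   — eliminate ->
= ~(~(~(Q -> S) | (~S & R)) | S | R) | S   — eliminate ->
= ~(~(~(~Q | S) | (~S & R)) | S | R) | S   — eliminate ->
= (~~(~(~Q | S) | (~S & R)) & ~S & ~R) | S   — De Morgan
= ((~(~Q | S) | (~S & R)) & ~S & ~R) | S   — double negation
= (((~~Q & ~S) | (~S & R)) & ~S & ~R) | S   — De Morgan
= (((Q & ~S) | (~S & R)) & ~S & ~R) | S   — double negation
= (Q & ~S & ~S & ~R) | (~S & R & ~S & ~R) | S   — distribute & over |
= (Q & ~S & ~R) | S   — simplify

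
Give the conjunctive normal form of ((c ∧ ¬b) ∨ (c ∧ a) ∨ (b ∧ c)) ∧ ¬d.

c ∧ ¬d

((c ∧ ¬b) ∨ (c ∧ a) ∨ (b ∧ c)) ∧ ¬d
≡ (c ∨ c ∨ b) ∧ (c ∨ c ∨ c) ∧ (c ∨ a ∨ b) ∧ (c ∨ a ∨ c) ∧ (¬b ∨ c ∨ b) ∧ (¬b ∨ c ∨ c) ∧ (¬b ∨ a ∨ b) ∧ (¬b ∨ a ∨ c) ∧ ¬d   [distribute ∨ over ∧]
≡ c ∧ ¬d   [simplify]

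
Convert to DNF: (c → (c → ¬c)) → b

(c → (c → ¬c)) → b
≡ ¬(c → (c → ¬c)) ∨ b   [eliminate →]
≡ ¬(¬c ∨ (c → ¬c)) ∨ b   [eliminate →]
≡ ¬(¬c ∨ ¬c ∨ ¬c) ∨ b   [eliminate →]
≡ (¬¬c ∧ ¬¬c ∧ ¬¬c) ∨ b   [De Morgan]
≡ (c ∧ ¬¬c ∧ ¬¬c) ∨ b   [double negation]
≡ (c ∧ c ∧ ¬¬c) ∨ b   [double negation]
≡ (c ∧ c ∧ c) ∨ b   [double negation]
≡ c ∨ b   [simplify]

c ∨ b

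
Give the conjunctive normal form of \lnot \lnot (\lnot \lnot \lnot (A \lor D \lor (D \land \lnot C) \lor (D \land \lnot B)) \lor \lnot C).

\lnot \lnot (\lnot \lnot \lnot (A \lor D \lor (D \land \lnot C) \lor (D \land \lnot B)) \lor \lnot C)
⇔ \lnot \lnot \lnot (A \lor D \lor (D \land \lnot C) \lor (D \land \lnot B)) \lor \lnot C   [double negation]
⇔ \lnot (A \lor D \lor (D \land \lnot C) \lor (D \land \lnot B)) \lor \lnot C   [double negation]
⇔ (\lnot A \land \lnot D \land \lnot (D \land \lnot C) \land \lnot (D \land \lnot B)) \lor \lnot C   [De Morgan]
⇔ (\lnot A \land \lnot D \land (\lnot D \lor \lnot \lnot C) \land \lnot (D \land \lnot B)) \lor \lnot C   [De Morgan]
⇔ (\lnot A \land \lnot D \land (\lnot D \lor C) \land \lnot (D \land \lnot B)) \lor \lnot C   [double negation]
⇔ (\lnot A \land \lnot D \land (\lnot D \lor C) \land (\lnot D \lor \lnot \lnot B)) \lor \lnot C   [De Morgan]
⇔ (\lnot A \land \lnot D \land (\lnot D \lor C) \land (\lnot D \lor B)) \lor \lnot C   [double negation]
⇔ (\lnot A \lor \lnot C) \land (\lnot D \lor \lnot C) \land (\lnot D \lor C \lor \lnot C) \land (\lnot D \lor B \lor \lnot C)   [distribute \lor over \land]
⇔ (\lnot A \lor \lnot C) \land (\lnot D \lor \lnot C)   [simplify]

(\lnot A \lor \lnot C) \land (\lnot D \lor \lnot C)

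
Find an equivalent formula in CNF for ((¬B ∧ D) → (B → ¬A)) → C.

(¬B ∨ C) ∧ (D ∨ C) ∧ (B ∨ C) ∧ (A ∨ C)

((¬B ∧ D) → (B → ¬A)) → C
= ¬((¬B ∧ D) → (B → ¬A)) ∨ C   [eliminate →]
= ¬(¬(¬B ∧ D) ∨ (B → ¬A)) ∨ C   [eliminate →]
= ¬(¬(¬B ∧ D) ∨ ¬B ∨ ¬A) ∨ C   [eliminate →]
= (¬¬(¬B ∧ D) ∧ ¬¬B ∧ ¬¬A) ∨ C   [De Morgan]
= (¬B ∧ D ∧ ¬¬B ∧ ¬¬A) ∨ C   [double negation]
= (¬B ∧ D ∧ B ∧ ¬¬A) ∨ C   [double negation]
= (¬B ∧ D ∧ B ∧ A) ∨ C   [double negation]
= (¬B ∨ C) ∧ (D ∨ C) ∧ (B ∨ C) ∧ (A ∨ C)   [distribute ∨ over ∧]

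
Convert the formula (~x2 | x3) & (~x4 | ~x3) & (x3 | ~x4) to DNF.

(~x2 | x3) & (~x4 | ~x3) & (x3 | ~x4)
⇔ (~x2 & ~x4 & x3) | (~x2 & ~x4 & ~x4) | (~x2 & ~x3 & x3) | (~x2 & ~x3 & ~x4) | (x3 & ~x4 & x3) | (x3 & ~x4 & ~x4) | (x3 & ~x3 & x3) | (x3 & ~x3 & ~x4)   — distribute & over |
⇔ (~x2 & ~x4) | (x3 & ~x4)   — simplify

(~x2 & ~x4) | (x3 & ~x4)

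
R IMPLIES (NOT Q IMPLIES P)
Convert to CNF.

R IMPLIES (NOT Q IMPLIES P)
= NOT R OR (NOT Q IMPLIES P)   [eliminate IMPLIES]
= NOT R OR NOT NOT Q OR P   [eliminate IMPLIES]
= NOT R OR Q OR P   [double negation]

NOT R OR Q OR P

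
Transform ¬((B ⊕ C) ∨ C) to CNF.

(¬B ∨ C) ∧ ¬C

¬((B ⊕ C) ∨ C)
= ¬((B ∨ C) ∧ ¬(B ∧ C) ∨ C)   — expand ⊕
= ¬((B ∨ C) ∧ ¬(B ∧ C)) ∧ ¬C   — De Morgan
= (¬(B ∨ C) ∨ ¬¬(B ∧ C)) ∧ ¬C   — De Morgan
= (¬B ∧ ¬C ∨ ¬¬(B ∧ C)) ∧ ¬C   — De Morgan
= (¬B ∧ ¬C ∨ B ∧ C) ∧ ¬C   — double negation
= (¬B ∨ B) ∧ (¬B ∨ C) ∧ (¬C ∨ B) ∧ (¬C ∨ C) ∧ ¬C   — distribute ∨ over ∧
= (¬B ∨ C) ∧ ¬C   — simplify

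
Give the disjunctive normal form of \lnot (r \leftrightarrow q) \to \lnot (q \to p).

\lnot (r \leftrightarrow q) \to \lnot (q \to p)
≡ \lnot \lnot (r \leftrightarrow q) \lor \lnot (q \to p)   [eliminate \to]
≡ \lnot \lnot ((r \to q) \land (q \to r)) \lor \lnot (q \to p)   [eliminate \leftrightarrow]
≡ \lnot \lnot ((\lnot r \lor q) \land (q \to r)) \lor \lnot (q \to p)   [eliminate \to]
≡ \lnot \lnot ((\lnot r \lor q) \land (\lnot q \lor r)) \lor \lnot (q \to p)   [eliminate \to]
≡ \lnot \lnot ((\lnot r \lor q) \land (\lnot q \lor r)) \lor \lnot (\lnot q \lor p)   [eliminate \to]
≡ ((\lnot r \lor q) \land (\lnot q \lor r)) \lor \lnot (\lnot q \lor p)   [double negation]
≡ ((\lnot r \lor q) \land (\lnot q \lor r)) \lor (\lnot \lnot q \land \lnot p)   [De Morgan]
≡ ((\lnot r \lor q) \land (\lnot q \lor r)) \lor (q \land \lnot p)   [double negation]
≡ (\lnot r \land \lnot q) \lor (\lnot r \land r) \lor (q \land \lnot q) \lor (q \land r) \lor (q \land \lnot p)   [distribute \land over \lor]
≡ (\lnot r \land \lnot q) \lor (q \land r) \lor (q \land \lnot p)   [simplify]

(\lnot r \land \lnot q) \lor (q \land r) \lor (q \land \lnot p)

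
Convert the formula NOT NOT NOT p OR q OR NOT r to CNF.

NOT NOT NOT p OR q OR NOT r
≡ NOT p OR q OR NOT r   (double negation)

NOT p OR q OR NOT r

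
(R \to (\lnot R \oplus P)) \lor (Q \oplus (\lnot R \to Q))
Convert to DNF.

\lnot R \lor (R \land P) \lor (\lnot Q \land R)

(R \to (\lnot R \oplus P)) \lor (Q \oplus (\lnot R \to Q))
≡ \lnot R \lor (\lnot R \oplus P) \lor (Q \oplus (\lnot R \to Q))   [eliminate \to]
≡ \lnot R \lor (\lnot R \land \lnot P) \lor (\lnot \lnot R \land P) \lor (Q \oplus (\lnot R \to Q))   [expand \oplus]
≡ \lnot R \lor (\lnot R \land \lnot P) \lor (\lnot \lnot R \land P) \lor (Q \land \lnot (\lnot R \to Q)) \lor (\lnot Q \land (\lnot R \to Q))   [expand \oplus]
≡ \lnot R \lor (\lnot R \land \lnot P) \lor (\lnot \lnot R \land P) \lor (Q \land \lnot (\lnot \lnot R \lor Q)) \lor (\lnot Q \land (\lnot R \to Q))   [eliminate \to]
≡ \lnot R \lor (\lnot R \land \lnot P) \lor (\lnot \lnot R \land P) \lor (Q \land \lnot (\lnot \lnot R \lor Q)) \lor (\lnot Q \land (\lnot \lnot R \lor Q))   [eliminate \to]
≡ \lnot R \lor (\lnot R \land \lnot P) \lor (R \land P) \lor (Q \land \lnot (\lnot \lnot R \lor Q)) \lor (\lnot Q \land (\lnot \lnot R \lor Q))   [double negation]
≡ \lnot R \lor (\lnot R \land \lnot P) \lor (R \land P) \lor (Q \land \lnot \lnot \lnot R \land \lnot Q) \lor (\lnot Q \land (\lnot \lnot R \lor Q))   [De Morgan]
≡ \lnot R \lor (\lnot R \land \lnot P) \lor (R \land P) \lor (Q \land \lnot R \land \lnot Q) \lor (\lnot Q \land (\lnot \lnot R \lor Q))   [double negation]
≡ \lnot R \lor (\lnot R \land \lnot P) \lor (R \land P) \lor (Q \land \lnot R \land \lnot Q) \lor (\lnot Q \land (R \lor Q))   [double negation]
≡ \lnot R \lor (\lnot R \land \lnot P) \lor (R \land P) \lor (Q \land \lnot R \land \lnot Q) \lor (\lnot Q \land R) \lor (\lnot Q \land Q)   [distribute \land over \lor]
≡ \lnot R \lor (R \land P) \lor (\lnot Q \land R)   [simplify]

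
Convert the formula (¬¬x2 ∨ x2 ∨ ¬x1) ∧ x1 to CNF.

(¬¬x2 ∨ x2 ∨ ¬x1) ∧ x1
≡ (x2 ∨ x2 ∨ ¬x1) ∧ x1
≡ (x2 ∨ ¬x1) ∧ x1

(x2 ∨ ¬x1) ∧ x1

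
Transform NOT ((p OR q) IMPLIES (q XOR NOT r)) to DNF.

NOT ((p OR q) IMPLIES (q XOR NOT r))
= NOT (NOT (p OR q) OR (q XOR NOT r))   [eliminate IMPLIES]
= NOT (NOT (p OR q) OR (q AND NOT NOT r) OR (NOT q AND NOT r))   [expand XOR]
= NOT NOT (p OR q) AND NOT (q AND NOT NOT r) AND NOT (NOT q AND NOT r)   [De Morgan]
= (p OR q) AND NOT (q AND NOT NOT r) AND NOT (NOT q AND NOT r)   [double negation]
= (p OR q) AND (NOT q OR NOT NOT NOT r) AND NOT (NOT q AND NOT r)   [De Morgan]
= (p OR q) AND (NOT q OR NOT r) AND NOT (NOT q AND NOT r)   [double negation]
= (p OR q) AND (NOT q OR NOT r) AND (NOT NOT q OR NOT NOT r)   [De Morgan]
= (p OR q) AND (NOT q OR NOT r) AND (q OR NOT NOT r)   [double negation]
= (p OR q) AND (NOT q OR NOT r) AND (q OR r)   [double negation]
= (p AND NOT q AND q) OR (p AND NOT q AND r) OR (p AND NOT r AND q) OR (p AND NOT r AND r) OR (q AND NOT q AND q) OR (q AND NOT q AND r) OR (q AND NOT r AND q) OR (q AND NOT r AND r)   [distribute AND over OR]
= (p AND NOT q AND r) OR (q AND NOT r)   [simplify]

(p AND NOT q AND r) OR (q AND NOT r)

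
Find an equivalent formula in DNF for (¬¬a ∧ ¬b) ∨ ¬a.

(¬¬a ∧ ¬b) ∨ ¬a
⇔ (a ∧ ¬b) ∨ ¬a

(a ∧ ¬b) ∨ ¬a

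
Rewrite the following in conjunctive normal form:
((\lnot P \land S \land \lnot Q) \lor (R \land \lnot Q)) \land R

\lnot Q \land R

((\lnot P \land S \land \lnot Q) \lor (R \land \lnot Q)) \land R
≡ (\lnot P \lor R) \land (\lnot P \lor \lnot Q) \land (S \lor R) \land (S \lor \lnot Q) \land (\lnot Q \lor R) \land (\lnot Q \lor \lnot Q) \land R   [distribute \lor over \land]
≡ \lnot Q \land R   [simplify]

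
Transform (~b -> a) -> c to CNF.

(~b -> a) -> c
= ~(~b -> a) | c   — eliminate ->
= ~(~~b | a) | c   — eliminate ->
= (~~~b & ~a) | c   — De Morgan
= (~b & ~a) | c   — double negation
= (~b | c) & (~a | c)   — distribute | over &

(~b | c) & (~a | c)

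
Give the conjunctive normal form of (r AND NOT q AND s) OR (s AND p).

(r OR p) AND (NOT q OR p) AND s

(r AND NOT q AND s) OR (s AND p)
≡ (r OR s) AND (r OR p) AND (NOT q OR s) AND (NOT q OR p) AND (s OR s) AND (s OR p)   (distribute OR over AND)
≡ (r OR p) AND (NOT q OR p) AND s   (simplify)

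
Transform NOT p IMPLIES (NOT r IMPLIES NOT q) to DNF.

p OR r OR NOT q

NOT p IMPLIES (NOT r IMPLIES NOT q)
≡ NOT NOT p OR (NOT r IMPLIES NOT q)   [eliminate IMPLIES]
≡ NOT NOT p OR NOT NOT r OR NOT q   [eliminate IMPLIES]
≡ p OR NOT NOT r OR NOT q   [double negation]
≡ p OR r OR NOT q   [double negation]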